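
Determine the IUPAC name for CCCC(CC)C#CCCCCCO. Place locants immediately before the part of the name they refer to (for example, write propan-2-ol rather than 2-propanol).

The longest carbon chain that includes the –OH group and the multiple bond has 11 carbons, so the parent hydride is undecane.
The principal characteristic group is an alcohol (–OH), named with the suffix -ol.
The chain contains a C≡C triple bond, so the unsaturation ending is -yne.
Choose the numbering such that numbering from this end puts the hydroxyl group at C-1 rather than C-11.
This places the hydroxyl at C-1; the triple bond between C-6 and C-7; an ethyl group at C-8.
The name is 8-ethylundec-6-yn-1-ol.

8-ethylundec-6-yn-1-ol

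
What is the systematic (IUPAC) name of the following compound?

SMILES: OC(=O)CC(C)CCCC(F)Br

The longest carbon chain that includes the –COOH group has 7 carbons, so the parent hydride is heptane.
The highest-priority functional group is a carboxylic acid (terminal –COOH), so the name ends in -oic acid.
Choose the numbering such that the carboxylic acid carbon is C-1 by definition.
With this numbering: a bromo group at C-7; a fluoro group at C-7; a methyl group at C-3.
Prefixes are listed alphabetically: bromo, fluoro, methyl.
Assembling the pieces gives 7-bromo-7-fluoro-3-methylheptanoic acid.

7-bromo-7-fluoro-3-methylheptanoic acid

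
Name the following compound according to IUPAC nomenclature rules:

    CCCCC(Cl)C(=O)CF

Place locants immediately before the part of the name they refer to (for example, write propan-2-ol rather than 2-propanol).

3-chloro-1-fluoroheptan-2-one

The longest carbon chain that includes the carbonyl has 7 carbons, so the parent hydride is heptane.
A ketone (C=O on an internal carbon) is the principal characteristic group, giving the suffix -one.
The numbering direction is chosen so that numbering from this end puts the carbonyl group at C-2 rather than C-6.
This places the carbonyl at C-2; a chloro group at C-3; a fluoro group at C-1.
Substituent prefixes are cited in alphabetical order (multiplying prefixes like di-/tri- are ignored for ordering).
The name is 3-chloro-1-fluoroheptan-2-one.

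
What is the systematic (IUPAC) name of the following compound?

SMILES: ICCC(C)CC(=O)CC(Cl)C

2-chloro-8-iodo-6-methyloctan-4-one

The longest carbon chain that includes the carbonyl has 8 carbons, so the parent hydride is octane.
The principal characteristic group is a ketone (C=O on an internal carbon), named with the suffix -one.
Number the chain so that numbering from this end puts the carbonyl group at C-4 rather than C-5.
This places the carbonyl at C-4; a chloro group at C-2; an iodo group at C-8; a methyl group at C-6.
Prefixes are listed alphabetically: chloro, iodo, methyl.
The name is 2-chloro-8-iodo-6-methyloctan-4-one.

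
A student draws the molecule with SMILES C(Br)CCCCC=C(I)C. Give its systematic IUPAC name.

8-bromo-2-iodooct-2-ene

The longest carbon chain that includes the multiple bond has 8 carbons, so the parent hydride is octane.
There is one C=C double bond, indicated by the ending -ene.
Number the chain so that numbering from this end puts the double bond at C-2 rather than C-6.
That gives the double bond between C-2 and C-3; a bromo group at C-8; an iodo group at C-2.
Substituent prefixes are cited in alphabetical order (multiplying prefixes like di-/tri- are ignored for ordering).
Assembling the pieces gives 8-bromo-2-iodooct-2-ene.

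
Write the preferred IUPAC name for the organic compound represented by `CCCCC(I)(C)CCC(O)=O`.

The longest chain bearing the –COOH group is 8 carbons long (octane).
The highest-priority functional group is a carboxylic acid (terminal –COOH), so the name ends in -oic acid.
Number the chain so that the carboxylic acid carbon is C-1 by definition.
This places an iodo group at C-4; a methyl group at C-4.
Substituent prefixes are cited in alphabetical order (multiplying prefixes like di-/tri- are ignored for ordering).
Assembling the pieces gives 4-iodo-4-methyloctanoic acid.

4-iodo-4-methyloctanoic acid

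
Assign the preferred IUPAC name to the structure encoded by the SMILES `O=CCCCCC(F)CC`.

The longest carbon chain that includes the –CHO group has 8 carbons, so the parent hydride is octane.
The principal characteristic group is an aldehyde (terminal –CHO), named with the suffix -al.
The numbering direction is chosen so that the aldehyde carbon is C-1 by definition.
That gives a fluoro group at C-6.
Putting it together: 6-fluorooctanal.

6-fluorooctanal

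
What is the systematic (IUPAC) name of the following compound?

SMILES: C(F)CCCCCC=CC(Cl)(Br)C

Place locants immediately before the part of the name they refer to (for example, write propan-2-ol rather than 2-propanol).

2-bromo-2-chloro-10-fluorodec-3-ene

Counting along the main chain through the multiple bond gives 10 carbons: the parent is decane.
A C=C double bond in the chain gives the infix -ene-.
Number the chain so that numbering from this end puts the double bond at C-3 rather than C-7.
With this numbering: the double bond between C-3 and C-4; a bromo group at C-2; a chloro group at C-2; a fluoro group at C-10.
Substituent prefixes are cited in alphabetical order (multiplying prefixes like di-/tri- are ignored for ordering).
The name is 2-bromo-2-chloro-10-fluorodec-3-ene.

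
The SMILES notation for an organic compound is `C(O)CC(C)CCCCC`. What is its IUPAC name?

3-methyloctan-1-ol

Counting along the main chain through the –OH group gives 8 carbons: the parent is octane.
The principal characteristic group is an alcohol (–OH), named with the suffix -ol.
Choose the numbering such that numbering from this end puts the hydroxyl group at C-1 rather than C-8.
With this numbering: the hydroxyl at C-1; a methyl group at C-3.
The name is 3-methyloctan-1-ol.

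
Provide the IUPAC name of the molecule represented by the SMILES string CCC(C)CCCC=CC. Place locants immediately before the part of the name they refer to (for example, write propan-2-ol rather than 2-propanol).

Counting along the main chain through the multiple bond gives 9 carbons: the parent is nonane.
There is one C=C double bond, indicated by the ending -ene.
The numbering direction is chosen so that numbering from this end puts the double bond at C-2 rather than C-7.
This places the double bond between C-2 and C-3; a methyl group at C-7.
The name is 7-methylnon-2-ene.

7-methylnon-2-ene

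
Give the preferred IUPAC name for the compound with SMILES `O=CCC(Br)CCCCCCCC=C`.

The longest carbon chain that includes the –CHO group and the multiple bond has 12 carbons, so the parent hydride is dodecane.
The highest-priority functional group is an aldehyde (terminal –CHO), so the name ends in -al.
There is one C=C double bond, indicated by the ending -ene.
The numbering direction is chosen so that the aldehyde carbon is C-1 by definition.
That gives the double bond between C-11 and C-12; a bromo group at C-3.
Putting it together: 3-bromododec-11-enal.

3-bromododec-11-enal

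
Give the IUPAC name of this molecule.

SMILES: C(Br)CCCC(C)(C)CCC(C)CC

The parent chain contains 10 carbons (decane).
The numbering direction is chosen so that the substituent locant set {1,5,5,8} is lower than {3,6,6,10} at the first point of difference.
This places a bromo group at C-1; methyl groups at C-5 (×2) and C-8.
The substituents are ordered alphabetically, ignoring any di-/tri- multipliers.
The name is 1-bromo-5,5,8-trimethyldecane.

1-bromo-5,5,8-trimethyldecane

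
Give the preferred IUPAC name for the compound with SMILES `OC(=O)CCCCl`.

The longest carbon chain that includes the –COOH group has 4 carbons, so the parent hydride is butane.
A carboxylic acid (terminal –COOH) is the principal characteristic group, giving the suffix -oic acid.
The numbering direction is chosen so that the carboxylic acid carbon is C-1 by definition.
With this numbering: a chloro group at C-4.
Assembling the pieces gives 4-chlorobutanoic acid.

4-chlorobutanoic acid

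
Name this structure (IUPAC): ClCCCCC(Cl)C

1,5-dichlorohexane

The parent chain contains 6 carbons (hexane).
Choose the numbering such that the substituent locant set {1,5} is lower than {2,6} at the first point of difference.
This places chloro groups at C-1 and C-5.
Assembling the pieces gives 1,5-dichlorohexane.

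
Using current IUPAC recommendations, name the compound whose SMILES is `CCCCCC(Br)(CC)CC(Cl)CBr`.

1,4-dibromo-2-chloro-4-ethylnonane

The longest continuous carbon chain has 9 atoms, so the parent hydride is nonane.
Number the chain so that the substituent locant set {1,2,4,4} is lower than {6,6,8,9} at the first point of difference.
That gives bromo groups at C-1 and C-4; a chloro group at C-2; an ethyl group at C-4.
Substituent prefixes are cited in alphabetical order (multiplying prefixes like di-/tri- are ignored for ordering).
The name is 1,4-dibromo-2-chloro-4-ethylnonane.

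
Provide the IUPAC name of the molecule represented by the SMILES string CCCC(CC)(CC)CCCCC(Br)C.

The longest carbon chain is 10 atoms: the parent is decane.
Choose the numbering such that the substituent locant set {2,7,7} is lower than {4,4,9} at the first point of difference.
This places a bromo group at C-2; two ethyl groups at C-7.
Prefixes are listed alphabetically: bromo, ethyl.
Putting it together: 2-bromo-7,7-diethyldecane.

2-bromo-7,7-diethyldecane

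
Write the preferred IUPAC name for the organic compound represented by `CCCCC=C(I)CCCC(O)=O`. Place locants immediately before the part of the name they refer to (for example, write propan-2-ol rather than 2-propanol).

The longest chain bearing the –COOH group and the multiple bond is 10 carbons long (decane).
A carboxylic acid (terminal –COOH) is the principal characteristic group, giving the suffix -oic acid.
There is one C=C double bond, indicated by the ending -ene.
Number the chain so that the carboxylic acid carbon is C-1 by definition.
This places the double bond between C-5 and C-6; an iodo group at C-5.
Assembling the pieces gives 5-iododec-5-enoic acid.

5-iododec-5-enoic acid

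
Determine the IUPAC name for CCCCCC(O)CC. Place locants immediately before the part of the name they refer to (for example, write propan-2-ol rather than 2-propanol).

octan-3-ol

The longest chain bearing the –OH group is 8 carbons long (octane).
The highest-priority functional group is an alcohol (–OH), so the name ends in -ol.
Number the chain so that numbering from this end puts the hydroxyl group at C-3 rather than C-6.
That gives the hydroxyl at C-3.
Putting it together: octan-3-ol.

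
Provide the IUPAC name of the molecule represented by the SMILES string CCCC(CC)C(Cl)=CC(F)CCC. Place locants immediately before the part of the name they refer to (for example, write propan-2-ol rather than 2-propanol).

Counting along the main chain through the multiple bond gives 10 carbons: the parent is decane.
A C=C double bond in the chain gives the infix -ene-.
Number the chain so that the substituent locant set {4,5,7} is lower than {4,6,7} at the first point of difference.
With this numbering: the double bond between C-5 and C-6; a chloro group at C-5; an ethyl group at C-4; a fluoro group at C-7.
Substituent prefixes are cited in alphabetical order (multiplying prefixes like di-/tri- are ignored for ordering).
Putting it together: 5-chloro-4-ethyl-7-fluorodec-5-ene.

5-chloro-4-ethyl-7-fluorodec-5-ene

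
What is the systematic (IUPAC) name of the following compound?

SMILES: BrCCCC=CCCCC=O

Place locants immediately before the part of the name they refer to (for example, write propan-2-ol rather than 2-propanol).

9-bromonon-5-enal

The longest chain bearing the –CHO group and the multiple bond is 9 carbons long (nonane).
The highest-priority functional group is an aldehyde (terminal –CHO), so the name ends in -al.
There is one C=C double bond, indicated by the ending -ene.
Number the chain so that the aldehyde carbon is C-1 by definition.
That gives the double bond between C-5 and C-6; a bromo group at C-9.
Putting it together: 9-bromonon-5-enal.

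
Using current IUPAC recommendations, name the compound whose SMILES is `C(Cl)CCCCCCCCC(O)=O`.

10-chlorodecanoic acid

The longest carbon chain that includes the –COOH group has 10 carbons, so the parent hydride is decane.
The highest-priority functional group is a carboxylic acid (terminal –COOH), so the name ends in -oic acid.
The numbering direction is chosen so that the carboxylic acid carbon is C-1 by definition.
With this numbering: a chloro group at C-10.
Assembling the pieces gives 10-chlorodecanoic acid.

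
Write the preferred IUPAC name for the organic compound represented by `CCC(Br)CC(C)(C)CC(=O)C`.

The longest carbon chain that includes the carbonyl has 8 carbons, so the parent hydride is octane.
The principal characteristic group is a ketone (C=O on an internal carbon), named with the suffix -one.
Choose the numbering such that numbering from this end puts the carbonyl group at C-2 rather than C-7.
This places the carbonyl at C-2; a bromo group at C-6; two methyl groups at C-4.
Substituent prefixes are cited in alphabetical order (multiplying prefixes like di-/tri- are ignored for ordering).
Putting it together: 6-bromo-4,4-dimethyloctan-2-one.

6-bromo-4,4-dimethyloctan-2-one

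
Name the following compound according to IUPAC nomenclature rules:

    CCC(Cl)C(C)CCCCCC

3-chloro-4-methyldecane

The longest carbon chain is 10 atoms: the parent is decane.
The numbering direction is chosen so that the substituent locant set {3,4} is lower than {7,8} at the first point of difference.
This places a chloro group at C-3; a methyl group at C-4.
The substituents are ordered alphabetically, ignoring any di-/tri- multipliers.
The name is 3-chloro-4-methyldecane.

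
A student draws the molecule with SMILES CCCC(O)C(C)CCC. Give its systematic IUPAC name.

5-methyloctan-4-ol

The longest carbon chain that includes the –OH group has 8 carbons, so the parent hydride is octane.
An alcohol (–OH) is the principal characteristic group, giving the suffix -ol.
Choose the numbering such that numbering from this end puts the hydroxyl group at C-4 rather than C-5.
With this numbering: the hydroxyl at C-4; a methyl group at C-5.
Putting it together: 5-methyloctan-4-ol.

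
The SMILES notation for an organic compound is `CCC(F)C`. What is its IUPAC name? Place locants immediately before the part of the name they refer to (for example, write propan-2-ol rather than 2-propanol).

2-fluorobutane

The longest continuous carbon chain has 4 atoms, so the parent hydride is butane.
Number the chain so that the substituent locant set {2} is lower than {3} at the first point of difference.
That gives a fluoro group at C-2.
Putting it together: 2-fluorobutane.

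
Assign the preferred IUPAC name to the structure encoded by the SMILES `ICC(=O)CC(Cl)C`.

4-chloro-1-iodopentan-2-one

The longest chain bearing the carbonyl is 5 carbons long (pentane).
The highest-priority functional group is a ketone (C=O on an internal carbon), so the name ends in -one.
Number the chain so that numbering from this end puts the carbonyl group at C-2 rather than C-4.
This places the carbonyl at C-2; a chloro group at C-4; an iodo group at C-1.
Prefixes are listed alphabetically: chloro, iodo.
Assembling the pieces gives 4-chloro-1-iodopentan-2-one.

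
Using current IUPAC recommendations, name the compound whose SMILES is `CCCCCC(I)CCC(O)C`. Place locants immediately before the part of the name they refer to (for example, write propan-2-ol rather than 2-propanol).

The longest carbon chain that includes the –OH group has 10 carbons, so the parent hydride is decane.
The principal characteristic group is an alcohol (–OH), named with the suffix -ol.
Number the chain so that numbering from this end puts the hydroxyl group at C-2 rather than C-9.
That gives the hydroxyl at C-2; an iodo group at C-5.
Assembling the pieces gives 5-iododecan-2-ol.

5-iododecan-2-ol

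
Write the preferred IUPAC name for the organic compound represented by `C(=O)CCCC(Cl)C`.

Counting along the main chain through the –CHO group gives 6 carbons: the parent is hexane.
The highest-priority functional group is an aldehyde (terminal –CHO), so the name ends in -al.
Choose the numbering such that the aldehyde carbon is C-1 by definition.
This places a chloro group at C-5.
Putting it together: 5-chlorohexanal.

5-chlorohexanal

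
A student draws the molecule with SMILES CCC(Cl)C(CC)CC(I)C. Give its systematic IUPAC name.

5-chloro-4-ethyl-2-iodoheptane

The longest continuous carbon chain has 7 atoms, so the parent hydride is heptane.
The numbering direction is chosen so that the substituent locant set {2,4,5} is lower than {3,4,6} at the first point of difference.
With this numbering: a chloro group at C-5; an ethyl group at C-4; an iodo group at C-2.
The substituents are ordered alphabetically, ignoring any di-/tri- multipliers.
The name is 5-chloro-4-ethyl-2-iodoheptane.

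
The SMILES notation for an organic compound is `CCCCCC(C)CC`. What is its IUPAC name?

3-methyloctane

The longest continuous carbon chain has 8 atoms, so the parent hydride is octane.
The numbering direction is chosen so that the substituent locant set {3} is lower than {6} at the first point of difference.
With this numbering: a methyl group at C-3.
The name is 3-methyloctane.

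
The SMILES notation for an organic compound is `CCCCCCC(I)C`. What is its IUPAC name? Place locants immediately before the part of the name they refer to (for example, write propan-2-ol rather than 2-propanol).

2-iodooctane

The parent chain contains 8 carbons (octane).
The numbering direction is chosen so that the substituent locant set {2} is lower than {7} at the first point of difference.
This places an iodo group at C-2.
Putting it together: 2-iodooctane.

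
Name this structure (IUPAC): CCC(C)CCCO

4-methylhexan-1-ol

Counting along the main chain through the –OH group gives 6 carbons: the parent is hexane.
The highest-priority functional group is an alcohol (–OH), so the name ends in -ol.
Number the chain so that numbering from this end puts the hydroxyl group at C-1 rather than C-6.
This places the hydroxyl at C-1; a methyl group at C-4.
Assembling the pieces gives 4-methylhexan-1-ol.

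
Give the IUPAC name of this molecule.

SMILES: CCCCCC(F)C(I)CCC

The parent chain contains 10 carbons (decane).
Number the chain so that the substituent locant set {4,5} is lower than {6,7} at the first point of difference.
With this numbering: a fluoro group at C-5; an iodo group at C-4.
Prefixes are listed alphabetically: fluoro, iodo.
The name is 5-fluoro-4-iododecane.

5-fluoro-4-iododecane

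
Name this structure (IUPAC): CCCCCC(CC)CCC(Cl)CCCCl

The parent chain contains 12 carbons (dodecane).
Number the chain so that the substituent locant set {1,4,7} is lower than {6,9,12} at the first point of difference.
With this numbering: chloro groups at C-1 and C-4; an ethyl group at C-7.
The substituents are ordered alphabetically, ignoring any di-/tri- multipliers.
Putting it together: 1,4-dichloro-7-ethyldodecane.

1,4-dichloro-7-ethyldodecane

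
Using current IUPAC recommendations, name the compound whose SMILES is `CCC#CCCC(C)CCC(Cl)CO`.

The longest chain bearing the –OH group and the multiple bond is 11 carbons long (undecane).
The highest-priority functional group is an alcohol (–OH), so the name ends in -ol.
The chain contains a C≡C triple bond, so the unsaturation ending is -yne.
Number the chain so that numbering from this end puts the hydroxyl group at C-1 rather than C-11.
This places the hydroxyl at C-1; the triple bond between C-8 and C-9; a chloro group at C-2; a methyl group at C-5.
Substituent prefixes are cited in alphabetical order (multiplying prefixes like di-/tri- are ignored for ordering).
Assembling the pieces gives 2-chloro-5-methylundec-8-yn-1-ol.

2-chloro-5-methylundec-8-yn-1-ol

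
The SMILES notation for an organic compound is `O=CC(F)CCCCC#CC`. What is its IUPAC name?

2-fluoronon-7-ynal

Counting along the main chain through the –CHO group and the multiple bond gives 9 carbons: the parent is nonane.
An aldehyde (terminal –CHO) is the principal characteristic group, giving the suffix -al.
A C≡C triple bond in the chain gives the infix -yne-.
Choose the numbering such that the aldehyde carbon is C-1 by definition.
That gives the triple bond between C-7 and C-8; a fluoro group at C-2.
Assembling the pieces gives 2-fluoronon-7-ynal.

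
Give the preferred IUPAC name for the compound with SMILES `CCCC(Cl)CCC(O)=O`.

4-chloroheptanoic acid

The longest carbon chain that includes the –COOH group has 7 carbons, so the parent hydride is heptane.
The principal characteristic group is a carboxylic acid (terminal –COOH), named with the suffix -oic acid.
The numbering direction is chosen so that the carboxylic acid carbon is C-1 by definition.
With this numbering: a chloro group at C-4.
Assembling the pieces gives 4-chloroheptanoic acid.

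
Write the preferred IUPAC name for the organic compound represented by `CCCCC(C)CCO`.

The longest chain bearing the –OH group is 7 carbons long (heptane).
An alcohol (–OH) is the principal characteristic group, giving the suffix -ol.
Number the chain so that numbering from this end puts the hydroxyl group at C-1 rather than C-7.
This places the hydroxyl at C-1; a methyl group at C-3.
Assembling the pieces gives 3-methylheptan-1-ol.

3-methylheptan-1-ol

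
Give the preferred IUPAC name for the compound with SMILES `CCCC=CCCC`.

oct-4-ene

Counting along the main chain through the multiple bond gives 8 carbons: the parent is octane.
There is one C=C double bond, indicated by the ending -ene.
Both numbering directions give the same locant set; either may be used.
With this numbering: the double bond between C-4 and C-5.
Putting it together: oct-4-ene.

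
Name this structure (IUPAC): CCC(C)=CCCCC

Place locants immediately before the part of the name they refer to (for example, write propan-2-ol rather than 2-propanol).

The longest carbon chain that includes the multiple bond has 8 carbons, so the parent hydride is octane.
There is one C=C double bond, indicated by the ending -ene.
Choose the numbering such that numbering from this end puts the double bond at C-3 rather than C-5.
This places the double bond between C-3 and C-4; a methyl group at C-3.
The name is 3-methyloct-3-ene.

3-methyloct-3-ene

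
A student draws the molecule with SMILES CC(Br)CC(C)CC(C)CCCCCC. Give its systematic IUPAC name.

2-bromo-4,6-dimethyldodecane

The parent chain contains 12 carbons (dodecane).
The numbering direction is chosen so that the substituent locant set {2,4,6} is lower than {7,9,11} at the first point of difference.
This places a bromo group at C-2; methyl groups at C-4 and C-6.
Prefixes are listed alphabetically: bromo, methyl.
Putting it together: 2-bromo-4,6-dimethyldodecane.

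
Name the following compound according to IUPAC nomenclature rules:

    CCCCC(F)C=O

The longest carbon chain that includes the –CHO group has 6 carbons, so the parent hydride is hexane.
An aldehyde (terminal –CHO) is the principal characteristic group, giving the suffix -al.
Number the chain so that the aldehyde carbon is C-1 by definition.
This places a fluoro group at C-2.
Putting it together: 2-fluorohexanal.

2-fluorohexanal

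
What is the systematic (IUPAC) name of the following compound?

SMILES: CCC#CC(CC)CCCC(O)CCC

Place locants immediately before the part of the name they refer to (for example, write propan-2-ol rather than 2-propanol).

The longest carbon chain that includes the –OH group and the multiple bond has 12 carbons, so the parent hydride is dodecane.
The principal characteristic group is an alcohol (–OH), named with the suffix -ol.
The chain contains a C≡C triple bond, so the unsaturation ending is -yne.
Number the chain so that numbering from this end puts the hydroxyl group at C-4 rather than C-9.
With this numbering: the hydroxyl at C-4; the triple bond between C-9 and C-10; an ethyl group at C-8.
Assembling the pieces gives 8-ethyldodec-9-yn-4-ol.

8-ethyldodec-9-yn-4-ol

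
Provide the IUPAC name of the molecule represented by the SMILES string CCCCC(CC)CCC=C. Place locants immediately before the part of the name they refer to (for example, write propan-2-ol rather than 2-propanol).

5-ethylnon-1-ene

Counting along the main chain through the multiple bond gives 9 carbons: the parent is nonane.
There is one C=C double bond, indicated by the ending -ene.
The numbering direction is chosen so that numbering from this end puts the double bond at C-1 rather than C-8.
With this numbering: the double bond between C-1 and C-2; an ethyl group at C-5.
Assembling the pieces gives 5-ethylnon-1-ene.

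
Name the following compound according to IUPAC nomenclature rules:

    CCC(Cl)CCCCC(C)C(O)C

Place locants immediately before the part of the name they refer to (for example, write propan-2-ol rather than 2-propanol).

The longest carbon chain that includes the –OH group has 10 carbons, so the parent hydride is decane.
The principal characteristic group is an alcohol (–OH), named with the suffix -ol.
Number the chain so that numbering from this end puts the hydroxyl group at C-2 rather than C-9.
This places the hydroxyl at C-2; a chloro group at C-8; a methyl group at C-3.
The substituents are ordered alphabetically, ignoring any di-/tri- multipliers.
Putting it together: 8-chloro-3-methyldecan-2-ol.

8-chloro-3-methyldecan-2-ol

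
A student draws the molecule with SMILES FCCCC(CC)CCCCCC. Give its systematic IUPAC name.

The parent chain contains 10 carbons (decane).
The numbering direction is chosen so that the substituent locant set {1,4} is lower than {7,10} at the first point of difference.
With this numbering: an ethyl group at C-4; a fluoro group at C-1.
The substituents are ordered alphabetically, ignoring any di-/tri- multipliers.
Assembling the pieces gives 4-ethyl-1-fluorodecane.

4-ethyl-1-fluorodecane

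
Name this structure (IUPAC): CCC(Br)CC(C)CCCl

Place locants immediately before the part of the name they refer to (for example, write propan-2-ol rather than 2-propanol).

5-bromo-1-chloro-3-methylheptane

The longest continuous carbon chain has 7 atoms, so the parent hydride is heptane.
Choose the numbering such that the substituent locant set {1,3,5} is lower than {3,5,7} at the first point of difference.
That gives a bromo group at C-5; a chloro group at C-1; a methyl group at C-3.
Prefixes are listed alphabetically: bromo, chloro, methyl.
The name is 5-bromo-1-chloro-3-methylheptane.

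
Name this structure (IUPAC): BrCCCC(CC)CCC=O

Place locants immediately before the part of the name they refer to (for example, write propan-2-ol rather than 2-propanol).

7-bromo-4-ethylheptanal

The longest carbon chain that includes the –CHO group has 7 carbons, so the parent hydride is heptane.
An aldehyde (terminal –CHO) is the principal characteristic group, giving the suffix -al.
The numbering direction is chosen so that the aldehyde carbon is C-1 by definition.
That gives a bromo group at C-7; an ethyl group at C-4.
The substituents are ordered alphabetically, ignoring any di-/tri- multipliers.
Putting it together: 7-bromo-4-ethylheptanal.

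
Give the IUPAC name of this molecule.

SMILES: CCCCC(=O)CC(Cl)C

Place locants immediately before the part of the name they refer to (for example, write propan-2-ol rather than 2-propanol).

2-chlorooctan-4-one

The longest carbon chain that includes the carbonyl has 8 carbons, so the parent hydride is octane.
A ketone (C=O on an internal carbon) is the principal characteristic group, giving the suffix -one.
Choose the numbering such that numbering from this end puts the carbonyl group at C-4 rather than C-5.
That gives the carbonyl at C-4; a chloro group at C-2.
The name is 2-chlorooctan-4-one.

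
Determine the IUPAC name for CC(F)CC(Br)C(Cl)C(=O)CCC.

6-bromo-5-chloro-8-fluorononan-4-one

The longest carbon chain that includes the carbonyl has 9 carbons, so the parent hydride is nonane.
The principal characteristic group is a ketone (C=O on an internal carbon), named with the suffix -one.
The numbering direction is chosen so that numbering from this end puts the carbonyl group at C-4 rather than C-6.
This places the carbonyl at C-4; a bromo group at C-6; a chloro group at C-5; a fluoro group at C-8.
Prefixes are listed alphabetically: bromo, chloro, fluoro.
Putting it together: 6-bromo-5-chloro-8-fluorononan-4-one.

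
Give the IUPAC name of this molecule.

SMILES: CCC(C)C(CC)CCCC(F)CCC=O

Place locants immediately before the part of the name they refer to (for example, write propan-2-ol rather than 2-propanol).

The longest carbon chain that includes the –CHO group has 11 carbons, so the parent hydride is undecane.
The principal characteristic group is an aldehyde (terminal –CHO), named with the suffix -al.
The numbering direction is chosen so that the aldehyde carbon is C-1 by definition.
This places an ethyl group at C-8; a fluoro group at C-4; a methyl group at C-9.
Prefixes are listed alphabetically: ethyl, fluoro, methyl.
Assembling the pieces gives 8-ethyl-4-fluoro-9-methylundecanal.

8-ethyl-4-fluoro-9-methylundecanal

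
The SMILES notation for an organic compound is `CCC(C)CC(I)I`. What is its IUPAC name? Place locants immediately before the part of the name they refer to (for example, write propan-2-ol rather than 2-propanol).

1,1-diiodo-3-methylpentane

The longest carbon chain is 5 atoms: the parent is pentane.
The numbering direction is chosen so that the substituent locant set {1,1,3} is lower than {3,5,5} at the first point of difference.
That gives two iodo groups at C-1; a methyl group at C-3.
The substituents are ordered alphabetically, ignoring any di-/tri- multipliers.
Assembling the pieces gives 1,1-diiodo-3-methylpentane.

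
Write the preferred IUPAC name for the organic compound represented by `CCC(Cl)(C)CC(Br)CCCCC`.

The longest continuous carbon chain has 10 atoms, so the parent hydride is decane.
The numbering direction is chosen so that the substituent locant set {3,3,5} is lower than {6,8,8} at the first point of difference.
That gives a bromo group at C-5; a chloro group at C-3; a methyl group at C-3.
The substituents are ordered alphabetically, ignoring any di-/tri- multipliers.
Assembling the pieces gives 5-bromo-3-chloro-3-methyldecane.

5-bromo-3-chloro-3-methyldecane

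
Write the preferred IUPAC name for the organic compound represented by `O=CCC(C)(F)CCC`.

The longest carbon chain that includes the –CHO group has 6 carbons, so the parent hydride is hexane.
The highest-priority functional group is an aldehyde (terminal –CHO), so the name ends in -al.
Number the chain so that the aldehyde carbon is C-1 by definition.
With this numbering: a fluoro group at C-3; a methyl group at C-3.
The substituents are ordered alphabetically, ignoring any di-/tri- multipliers.
Putting it together: 3-fluoro-3-methylhexanal.

3-fluoro-3-methylhexanal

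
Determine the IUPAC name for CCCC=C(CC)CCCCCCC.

The longest chain bearing the multiple bond is 12 carbons long (dodecane).
The chain contains a C=C double bond, so the unsaturation ending is -ene.
The numbering direction is chosen so that numbering from this end puts the double bond at C-4 rather than C-8.
That gives the double bond between C-4 and C-5; an ethyl group at C-5.
Putting it together: 5-ethyldodec-4-ene.

5-ethyldodec-4-ene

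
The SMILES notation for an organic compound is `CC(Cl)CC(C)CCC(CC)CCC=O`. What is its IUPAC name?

Counting along the main chain through the –CHO group gives 10 carbons: the parent is decane.
The highest-priority functional group is an aldehyde (terminal –CHO), so the name ends in -al.
Number the chain so that the aldehyde carbon is C-1 by definition.
That gives a chloro group at C-9; an ethyl group at C-4; a methyl group at C-7.
Substituent prefixes are cited in alphabetical order (multiplying prefixes like di-/tri- are ignored for ordering).
The name is 9-chloro-4-ethyl-7-methyldecanal.

9-chloro-4-ethyl-7-methyldecanal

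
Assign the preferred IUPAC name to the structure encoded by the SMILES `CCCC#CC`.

hex-2-yne

The longest chain bearing the multiple bond is 6 carbons long (hexane).
There is one C≡C triple bond, indicated by the ending -yne.
Number the chain so that numbering from this end puts the triple bond at C-2 rather than C-4.
This places the triple bond between C-2 and C-3.
Putting it together: hex-2-yne.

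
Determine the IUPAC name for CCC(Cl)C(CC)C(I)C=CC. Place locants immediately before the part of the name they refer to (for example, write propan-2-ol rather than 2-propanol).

6-chloro-5-ethyl-4-iodooct-2-ene

Counting along the main chain through the multiple bond gives 8 carbons: the parent is octane.
The chain contains a C=C double bond, so the unsaturation ending is -ene.
Choose the numbering such that numbering from this end puts the double bond at C-2 rather than C-6.
That gives the double bond between C-2 and C-3; a chloro group at C-6; an ethyl group at C-5; an iodo group at C-4.
Substituent prefixes are cited in alphabetical order (multiplying prefixes like di-/tri- are ignored for ordering).
Assembling the pieces gives 6-chloro-5-ethyl-4-iodooct-2-ene.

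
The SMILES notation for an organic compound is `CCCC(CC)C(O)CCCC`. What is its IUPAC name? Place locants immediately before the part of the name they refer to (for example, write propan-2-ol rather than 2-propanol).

Counting along the main chain through the –OH group gives 9 carbons: the parent is nonane.
The highest-priority functional group is an alcohol (–OH), so the name ends in -ol.
The numbering direction is chosen so that the substituent locant set {4} is lower than {6} at the first point of difference.
With this numbering: the hydroxyl at C-5; an ethyl group at C-4.
The name is 4-ethylnonan-5-ol.

4-ethylnonan-5-ol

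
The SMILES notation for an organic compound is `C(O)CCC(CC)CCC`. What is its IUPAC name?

Counting along the main chain through the –OH group gives 7 carbons: the parent is heptane.
The highest-priority functional group is an alcohol (–OH), so the name ends in -ol.
Number the chain so that numbering from this end puts the hydroxyl group at C-1 rather than C-7.
That gives the hydroxyl at C-1; an ethyl group at C-4.
Putting it together: 4-ethylheptan-1-ol.

4-ethylheptan-1-ol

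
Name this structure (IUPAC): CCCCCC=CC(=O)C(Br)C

The longest carbon chain that includes the carbonyl and the multiple bond has 10 carbons, so the parent hydride is decane.
The principal characteristic group is a ketone (C=O on an internal carbon), named with the suffix -one.
The chain contains a C=C double bond, so the unsaturation ending is -ene.
Number the chain so that numbering from this end puts the carbonyl group at C-3 rather than C-8.
That gives the carbonyl at C-3; the double bond between C-4 and C-5; a bromo group at C-2.
The name is 2-bromodec-4-en-3-one.

2-bromodec-4-en-3-one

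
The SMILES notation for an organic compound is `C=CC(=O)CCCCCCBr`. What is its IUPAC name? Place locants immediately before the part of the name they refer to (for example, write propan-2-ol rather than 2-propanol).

Counting along the main chain through the carbonyl and the multiple bond gives 9 carbons: the parent is nonane.
The highest-priority functional group is a ketone (C=O on an internal carbon), so the name ends in -one.
The chain contains a C=C double bond, so the unsaturation ending is -ene.
Number the chain so that numbering from this end puts the carbonyl group at C-3 rather than C-7.
With this numbering: the carbonyl at C-3; the double bond between C-1 and C-2; a bromo group at C-9.
Assembling the pieces gives 9-bromonon-1-en-3-one.

9-bromonon-1-en-3-one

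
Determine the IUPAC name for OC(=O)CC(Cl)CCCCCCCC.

The longest chain bearing the –COOH group is 11 carbons long (undecane).
The highest-priority functional group is a carboxylic acid (terminal –COOH), so the name ends in -oic acid.
Choose the numbering such that the carboxylic acid carbon is C-1 by definition.
That gives a chloro group at C-3.
Putting it together: 3-chloroundecanoic acid.

3-chloroundecanoic acid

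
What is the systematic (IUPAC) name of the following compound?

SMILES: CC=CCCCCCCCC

undec-2-ene

The longest chain bearing the multiple bond is 11 carbons long (undecane).
The chain contains a C=C double bond, so the unsaturation ending is -ene.
The numbering direction is chosen so that numbering from this end puts the double bond at C-2 rather than C-9.
This places the double bond between C-2 and C-3.
The name is undec-2-ene.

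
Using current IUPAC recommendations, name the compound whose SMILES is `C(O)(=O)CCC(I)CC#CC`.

The longest chain bearing the –COOH group and the multiple bond is 8 carbons long (octane).
The principal characteristic group is a carboxylic acid (terminal –COOH), named with the suffix -oic acid.
A C≡C triple bond in the chain gives the infix -yne-.
The numbering direction is chosen so that the carboxylic acid carbon is C-1 by definition.
That gives the triple bond between C-6 and C-7; an iodo group at C-4.
The name is 4-iodooct-6-ynoic acid.

4-iodooct-6-ynoic acid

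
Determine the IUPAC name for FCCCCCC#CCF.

The longest carbon chain that includes the multiple bond has 8 carbons, so the parent hydride is octane.
A C≡C triple bond in the chain gives the infix -yne-.
Number the chain so that numbering from this end puts the triple bond at C-2 rather than C-6.
This places the triple bond between C-2 and C-3; fluoro groups at C-1 and C-8.
Assembling the pieces gives 1,8-difluorooct-2-yne.

1,8-difluorooct-2-yne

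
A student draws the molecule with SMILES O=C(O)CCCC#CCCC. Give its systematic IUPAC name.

non-5-ynoic acid

The longest chain bearing the –COOH group and the multiple bond is 9 carbons long (nonane).
The principal characteristic group is a carboxylic acid (terminal –COOH), named with the suffix -oic acid.
A C≡C triple bond in the chain gives the infix -yne-.
The numbering direction is chosen so that the carboxylic acid carbon is C-1 by definition.
That gives the triple bond between C-5 and C-6.
Assembling the pieces gives non-5-ynoic acid.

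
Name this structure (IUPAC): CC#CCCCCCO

The longest chain bearing the –OH group and the multiple bond is 8 carbons long (octane).
An alcohol (–OH) is the principal characteristic group, giving the suffix -ol.
The chain contains a C≡C triple bond, so the unsaturation ending is -yne.
Number the chain so that numbering from this end puts the hydroxyl group at C-1 rather than C-8.
That gives the hydroxyl at C-1; the triple bond between C-6 and C-7.
Putting it together: oct-6-yn-1-ol.

oct-6-yn-1-ol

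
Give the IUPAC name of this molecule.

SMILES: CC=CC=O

The longest chain bearing the –CHO group and the multiple bond is 4 carbons long (butane).
The highest-priority functional group is an aldehyde (terminal –CHO), so the name ends in -al.
The chain contains a C=C double bond, so the unsaturation ending is -ene.
Choose the numbering such that the aldehyde carbon is C-1 by definition.
That gives the double bond between C-2 and C-3.
The name is but-2-enal.

but-2-enal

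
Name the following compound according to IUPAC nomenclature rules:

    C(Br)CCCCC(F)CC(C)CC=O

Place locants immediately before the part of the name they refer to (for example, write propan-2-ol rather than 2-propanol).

Counting along the main chain through the –CHO group gives 10 carbons: the parent is decane.
An aldehyde (terminal –CHO) is the principal characteristic group, giving the suffix -al.
Choose the numbering such that the aldehyde carbon is C-1 by definition.
With this numbering: a bromo group at C-10; a fluoro group at C-5; a methyl group at C-3.
The substituents are ordered alphabetically, ignoring any di-/tri- multipliers.
Assembling the pieces gives 10-bromo-5-fluoro-3-methyldecanal.

10-bromo-5-fluoro-3-methyldecanal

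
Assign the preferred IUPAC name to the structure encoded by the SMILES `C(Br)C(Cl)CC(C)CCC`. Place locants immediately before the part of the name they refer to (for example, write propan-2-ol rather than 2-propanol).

1-bromo-2-chloro-4-methylheptane

The longest carbon chain is 7 atoms: the parent is heptane.
The numbering direction is chosen so that the substituent locant set {1,2,4} is lower than {4,6,7} at the first point of difference.
This places a bromo group at C-1; a chloro group at C-2; a methyl group at C-4.
Substituent prefixes are cited in alphabetical order (multiplying prefixes like di-/tri- are ignored for ordering).
Putting it together: 1-bromo-2-chloro-4-methylheptane.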